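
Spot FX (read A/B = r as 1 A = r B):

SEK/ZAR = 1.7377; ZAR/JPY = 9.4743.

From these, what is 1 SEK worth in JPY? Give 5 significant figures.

1 SEK × 1.7377 = 1.7377 ZAR
1.7377 ZAR × 9.4743 = 16.4635 JPY

SEK/JPY = 16.463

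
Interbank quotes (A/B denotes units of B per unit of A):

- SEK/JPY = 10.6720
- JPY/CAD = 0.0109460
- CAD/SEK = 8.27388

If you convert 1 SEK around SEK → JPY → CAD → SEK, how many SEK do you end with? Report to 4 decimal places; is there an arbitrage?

Around SEK → JPY → CAD → SEK: 1 × 10.6720 × 0.0109460 × 8.27388 = 0.966519
Product < 1; profitable direction is SEK → CAD → JPY → SEK.

0.9665 (arbitrage exists)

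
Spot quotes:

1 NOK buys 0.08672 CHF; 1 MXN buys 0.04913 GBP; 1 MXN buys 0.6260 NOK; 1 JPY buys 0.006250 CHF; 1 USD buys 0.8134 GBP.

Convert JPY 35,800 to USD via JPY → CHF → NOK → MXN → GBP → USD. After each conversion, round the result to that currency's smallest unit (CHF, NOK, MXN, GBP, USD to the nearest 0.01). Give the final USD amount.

USD 248.96

JPY 35,800 × 0.006250 = CHF 223.75
CHF 223.75 ÷ 0.08672 = NOK 2,580.14
NOK 2,580.14 ÷ 0.6260 = MXN 4,121.63
MXN 4,121.63 × 0.04913 = GBP 202.50
GBP 202.50 ÷ 0.8134 = USD 248.96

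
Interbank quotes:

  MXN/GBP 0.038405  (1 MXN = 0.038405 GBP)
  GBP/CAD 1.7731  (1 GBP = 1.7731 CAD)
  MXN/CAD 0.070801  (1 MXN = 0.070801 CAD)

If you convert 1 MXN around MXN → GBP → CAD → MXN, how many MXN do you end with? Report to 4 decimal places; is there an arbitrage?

0.9618 (arbitrage exists)

Around MXN → GBP → CAD → MXN: 1 × 0.038405 × 1.7731 ÷ 0.070801 = 0.961793
Product < 1; profitable direction is MXN → CAD → GBP → MXN.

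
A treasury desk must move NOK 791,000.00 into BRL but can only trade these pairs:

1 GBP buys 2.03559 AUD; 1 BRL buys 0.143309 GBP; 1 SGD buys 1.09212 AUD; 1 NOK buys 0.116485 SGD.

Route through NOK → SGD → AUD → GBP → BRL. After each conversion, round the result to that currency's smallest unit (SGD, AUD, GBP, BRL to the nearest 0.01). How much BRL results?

NOK 791,000.00 × 0.116485 = SGD 92,139.64
SGD 92,139.64 × 1.09212 = AUD 100,627.54
AUD 100,627.54 ÷ 2.03559 = GBP 49,434.09
GBP 49,434.09 ÷ 0.143309 = BRL 344,947.56

BRL 344,947.56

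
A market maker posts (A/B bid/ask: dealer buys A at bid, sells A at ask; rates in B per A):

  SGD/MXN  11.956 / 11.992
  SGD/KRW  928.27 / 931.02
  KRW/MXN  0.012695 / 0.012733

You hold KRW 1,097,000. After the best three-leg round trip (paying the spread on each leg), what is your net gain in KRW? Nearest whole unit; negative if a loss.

Net profit: KRW 9,376

Best loop KRW → SGD → MXN → KRW:
KRW 1,097,000 ÷ 931.02 (buy SGD at ask) = SGD 1,178.28
SGD 1,178.28 × 11.956 (sell SGD at bid) = MXN 14,087.49
MXN 14,087.49 ÷ 0.012733 (buy KRW at ask) = KRW 1,106,376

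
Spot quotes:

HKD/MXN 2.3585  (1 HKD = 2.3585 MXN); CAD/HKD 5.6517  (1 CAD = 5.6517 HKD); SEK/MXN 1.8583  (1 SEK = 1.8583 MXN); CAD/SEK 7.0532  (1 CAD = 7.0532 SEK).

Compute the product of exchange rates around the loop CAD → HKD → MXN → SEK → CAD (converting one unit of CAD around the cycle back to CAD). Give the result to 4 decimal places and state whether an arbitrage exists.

1.0170 (arbitrage exists)

Around CAD → HKD → MXN → SEK → CAD: 1 × 5.6517 × 2.3585 ÷ 1.8583 ÷ 7.0532 = 1.016981
Product > 1; profitable direction is CAD → HKD → MXN → SEK → CAD.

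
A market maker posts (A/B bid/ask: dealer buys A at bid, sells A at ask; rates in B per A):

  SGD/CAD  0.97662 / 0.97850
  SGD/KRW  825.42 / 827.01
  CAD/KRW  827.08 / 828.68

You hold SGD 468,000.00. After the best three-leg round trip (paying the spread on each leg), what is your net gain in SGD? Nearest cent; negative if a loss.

Net profit: SGD 8,401.54

Best loop SGD → KRW → CAD → SGD:
SGD 468,000.00 × 825.42 (sell SGD at bid) = KRW 386,296,560
KRW 386,296,560 ÷ 828.68 (buy CAD at ask) = CAD 466,158.90
CAD 466,158.90 ÷ 0.97850 (buy SGD at ask) = SGD 476,401.54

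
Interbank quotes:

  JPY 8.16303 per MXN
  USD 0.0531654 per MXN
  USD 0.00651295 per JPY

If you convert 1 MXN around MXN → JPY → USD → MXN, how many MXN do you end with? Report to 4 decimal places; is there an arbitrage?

1.0000 (no arbitrage)

Around MXN → JPY → USD → MXN: 1 × 8.16303 × 0.00651295 ÷ 0.0531654 = 1.000000
Product ≈ 1 (deviation 0.000%, within rounding noise).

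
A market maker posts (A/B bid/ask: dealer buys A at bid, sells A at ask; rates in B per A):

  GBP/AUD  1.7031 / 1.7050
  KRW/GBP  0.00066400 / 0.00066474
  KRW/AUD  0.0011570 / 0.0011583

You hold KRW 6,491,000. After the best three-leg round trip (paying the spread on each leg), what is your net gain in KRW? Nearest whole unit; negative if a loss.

Best loop KRW → AUD → GBP → KRW:
KRW 6,491,000 × 0.0011570 (sell KRW at bid) = AUD 7,510.09
AUD 7,510.09 ÷ 1.7050 (buy GBP at ask) = GBP 4,404.74
GBP 4,404.74 ÷ 0.00066474 (buy KRW at ask) = KRW 6,626,265

Net profit: KRW 135,265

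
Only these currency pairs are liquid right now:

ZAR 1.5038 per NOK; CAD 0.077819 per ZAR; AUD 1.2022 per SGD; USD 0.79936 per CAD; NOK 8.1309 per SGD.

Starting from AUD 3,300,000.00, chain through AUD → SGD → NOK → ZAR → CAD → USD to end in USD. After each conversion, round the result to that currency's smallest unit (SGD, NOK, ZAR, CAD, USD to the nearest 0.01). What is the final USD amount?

AUD 3,300,000.00 ÷ 1.2022 = SGD 2,744,967.56
SGD 2,744,967.56 × 8.1309 = NOK 22,319,056.73
NOK 22,319,056.73 × 1.5038 = ZAR 33,563,397.51
ZAR 33,563,397.51 × 0.077819 = CAD 2,611,870.03
CAD 2,611,870.03 × 0.79936 = USD 2,087,824.43

USD 2,087,824.43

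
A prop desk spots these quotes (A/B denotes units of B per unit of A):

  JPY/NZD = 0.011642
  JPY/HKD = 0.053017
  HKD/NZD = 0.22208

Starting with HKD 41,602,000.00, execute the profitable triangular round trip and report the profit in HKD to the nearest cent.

Profit: HKD 471,749.10

Profitable loop is HKD → NZD → JPY → HKD:
HKD 41,602,000.00 × 0.22208 = NZD 9,238,972.16
NZD 9,238,972.16 ÷ 0.011642 = JPY 793,589,775
JPY 793,589,775 × 0.053017 = HKD 42,073,749.10
Profit = HKD 42,073,749.10 − HKD 41,602,000.00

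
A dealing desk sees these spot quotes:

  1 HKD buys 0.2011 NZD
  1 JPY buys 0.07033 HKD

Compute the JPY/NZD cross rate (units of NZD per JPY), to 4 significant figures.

JPY/NZD = 0.01414

1 JPY × 0.07033 = 0.07033 HKD
0.07033 HKD × 0.2011 = 0.0141434 NZD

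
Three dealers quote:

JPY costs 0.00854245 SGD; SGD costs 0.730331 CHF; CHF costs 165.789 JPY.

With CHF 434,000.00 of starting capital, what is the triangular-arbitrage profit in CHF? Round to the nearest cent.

Profitable loop is CHF → JPY → SGD → CHF:
CHF 434,000.00 × 165.789 = JPY 71,952,426
JPY 71,952,426 × 0.00854245 = SGD 614,650.00
SGD 614,650.00 × 0.730331 = CHF 448,897.95
Profit = CHF 448,897.95 − CHF 434,000.00

Profit: CHF 14,897.95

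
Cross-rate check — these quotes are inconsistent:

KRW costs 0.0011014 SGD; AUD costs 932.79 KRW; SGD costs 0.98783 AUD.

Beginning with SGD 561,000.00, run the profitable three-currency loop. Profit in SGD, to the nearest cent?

Profitable loop is SGD → AUD → KRW → SGD:
SGD 561,000.00 × 0.98783 = AUD 554,172.63
AUD 554,172.63 × 932.79 = KRW 516,926,688
KRW 516,926,688 × 0.0011014 = SGD 569,343.05
Profit = SGD 569,343.05 − SGD 561,000.00

Profit: SGD 8,343.05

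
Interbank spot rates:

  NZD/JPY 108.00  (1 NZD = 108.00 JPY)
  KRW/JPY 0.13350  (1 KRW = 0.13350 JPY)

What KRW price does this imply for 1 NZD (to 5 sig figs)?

NZD/KRW = 808.99

1 NZD × 108.00 = 108 JPY
108 JPY ÷ 0.13350 = 808.989 KRW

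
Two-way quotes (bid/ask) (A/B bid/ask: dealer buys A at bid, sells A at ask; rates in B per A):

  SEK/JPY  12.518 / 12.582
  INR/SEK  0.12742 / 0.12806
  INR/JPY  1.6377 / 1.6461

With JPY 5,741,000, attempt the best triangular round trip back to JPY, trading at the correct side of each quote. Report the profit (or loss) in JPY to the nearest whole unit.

Net profit: JPY 94,240

Best loop JPY → SEK → INR → JPY:
JPY 5,741,000 ÷ 12.582 (buy SEK at ask) = SEK 456,286.76
SEK 456,286.76 ÷ 0.12806 (buy INR at ask) = INR 3,563,070.11
INR 3,563,070.11 × 1.6377 (sell INR at bid) = JPY 5,835,240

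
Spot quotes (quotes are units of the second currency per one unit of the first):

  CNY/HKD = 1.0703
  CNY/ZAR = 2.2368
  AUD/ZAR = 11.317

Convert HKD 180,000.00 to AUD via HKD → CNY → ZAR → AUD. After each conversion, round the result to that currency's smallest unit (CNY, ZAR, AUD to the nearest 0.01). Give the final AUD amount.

AUD 33,240.14

HKD 180,000.00 ÷ 1.0703 = CNY 168,177.15
CNY 168,177.15 × 2.2368 = ZAR 376,178.65
ZAR 376,178.65 ÷ 11.317 = AUD 33,240.14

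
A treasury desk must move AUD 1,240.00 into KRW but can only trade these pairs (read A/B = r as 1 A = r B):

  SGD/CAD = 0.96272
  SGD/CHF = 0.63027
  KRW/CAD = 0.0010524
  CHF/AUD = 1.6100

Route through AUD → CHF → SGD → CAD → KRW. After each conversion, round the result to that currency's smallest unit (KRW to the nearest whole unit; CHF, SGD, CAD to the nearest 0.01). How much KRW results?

AUD 1,240.00 ÷ 1.6100 = CHF 770.19
CHF 770.19 ÷ 0.63027 = SGD 1,222.00
SGD 1,222.00 × 0.96272 = CAD 1,176.44
CAD 1,176.44 ÷ 0.0010524 = KRW 1,117,864

KRW 1,117,864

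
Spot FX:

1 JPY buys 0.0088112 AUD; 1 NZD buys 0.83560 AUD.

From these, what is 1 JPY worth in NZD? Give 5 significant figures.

JPY/NZD = 0.010545

1 JPY × 0.0088112 = 0.0088112 AUD
0.0088112 AUD ÷ 0.83560 = 0.0105448 NZD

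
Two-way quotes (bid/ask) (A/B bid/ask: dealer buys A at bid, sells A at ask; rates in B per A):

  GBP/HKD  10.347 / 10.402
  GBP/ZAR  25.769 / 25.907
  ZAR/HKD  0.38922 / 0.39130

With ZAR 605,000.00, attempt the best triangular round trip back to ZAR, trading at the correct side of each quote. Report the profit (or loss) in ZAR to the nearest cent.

Net profit: ZAR 12,508.37

Best loop ZAR → GBP → HKD → ZAR:
ZAR 605,000.00 ÷ 25.907 (buy GBP at ask) = GBP 23,352.76
GBP 23,352.76 × 10.347 (sell GBP at bid) = HKD 241,631.03
HKD 241,631.03 ÷ 0.39130 (buy ZAR at ask) = ZAR 617,508.37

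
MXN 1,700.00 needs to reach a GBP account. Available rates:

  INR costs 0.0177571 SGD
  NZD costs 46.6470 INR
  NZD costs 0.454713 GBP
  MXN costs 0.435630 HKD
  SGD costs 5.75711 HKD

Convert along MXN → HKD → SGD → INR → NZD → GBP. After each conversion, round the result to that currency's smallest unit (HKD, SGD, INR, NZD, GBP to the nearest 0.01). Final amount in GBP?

GBP 70.62

MXN 1,700.00 × 0.435630 = HKD 740.57
HKD 740.57 ÷ 5.75711 = SGD 128.64
SGD 128.64 ÷ 0.0177571 = INR 7,244.43
INR 7,244.43 ÷ 46.6470 = NZD 155.30
NZD 155.30 × 0.454713 = GBP 70.62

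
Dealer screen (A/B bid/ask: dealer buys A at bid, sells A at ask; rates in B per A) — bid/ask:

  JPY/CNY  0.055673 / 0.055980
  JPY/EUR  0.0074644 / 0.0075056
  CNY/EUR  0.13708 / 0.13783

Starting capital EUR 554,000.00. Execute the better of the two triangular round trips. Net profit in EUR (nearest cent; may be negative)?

Net profit: EUR 9,304.30

Best loop EUR → JPY → CNY → EUR:
EUR 554,000.00 ÷ 0.0075056 (buy JPY at ask) = JPY 73,811,554
JPY 73,811,554 × 0.055673 (sell JPY at bid) = CNY 4,109,310.65
CNY 4,109,310.65 × 0.13708 (sell CNY at bid) = EUR 563,304.30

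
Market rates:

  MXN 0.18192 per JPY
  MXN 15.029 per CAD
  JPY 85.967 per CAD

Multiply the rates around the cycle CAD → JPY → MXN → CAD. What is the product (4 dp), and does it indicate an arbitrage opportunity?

1.0406 (arbitrage exists)

Around CAD → JPY → MXN → CAD: 1 × 85.967 × 0.18192 ÷ 15.029 = 1.040596
Product > 1; profitable direction is CAD → JPY → MXN → CAD.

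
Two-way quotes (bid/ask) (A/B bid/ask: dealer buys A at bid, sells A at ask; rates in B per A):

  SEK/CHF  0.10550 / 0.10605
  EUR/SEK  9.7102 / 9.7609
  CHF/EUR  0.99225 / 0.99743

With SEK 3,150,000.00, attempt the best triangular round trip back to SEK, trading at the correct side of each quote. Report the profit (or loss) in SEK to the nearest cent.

Best loop SEK → CHF → EUR → SEK:
SEK 3,150,000.00 × 0.10550 (sell SEK at bid) = CHF 332,325.00
CHF 332,325.00 × 0.99225 (sell CHF at bid) = EUR 329,749.48
EUR 329,749.48 × 9.7102 (sell EUR at bid) = SEK 3,201,933.41

Net profit: SEK 51,933.41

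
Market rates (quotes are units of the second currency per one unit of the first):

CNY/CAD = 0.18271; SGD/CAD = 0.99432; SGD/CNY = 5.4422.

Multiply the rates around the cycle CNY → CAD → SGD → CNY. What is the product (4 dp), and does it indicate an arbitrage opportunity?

Around CNY → CAD → SGD → CNY: 1 × 0.18271 ÷ 0.99432 × 5.4422 = 1.000025
Product ≈ 1 (deviation 0.002%, within rounding noise).

1.0000 (no arbitrage)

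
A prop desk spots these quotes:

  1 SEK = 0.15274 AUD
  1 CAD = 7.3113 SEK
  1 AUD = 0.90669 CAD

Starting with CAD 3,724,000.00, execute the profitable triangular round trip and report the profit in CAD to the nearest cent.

Profitable loop is CAD → SEK → AUD → CAD:
CAD 3,724,000.00 × 7.3113 = SEK 27,227,281.20
SEK 27,227,281.20 × 0.15274 = AUD 4,158,694.93
AUD 4,158,694.93 × 0.90669 = CAD 3,770,647.11
Profit = CAD 3,770,647.11 − CAD 3,724,000.00

Profit: CAD 46,647.11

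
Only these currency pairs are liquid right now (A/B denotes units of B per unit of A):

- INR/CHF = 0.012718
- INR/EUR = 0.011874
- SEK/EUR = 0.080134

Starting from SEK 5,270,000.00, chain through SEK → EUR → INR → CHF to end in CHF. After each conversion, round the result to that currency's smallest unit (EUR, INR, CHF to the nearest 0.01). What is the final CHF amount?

CHF 452,323.56

SEK 5,270,000.00 × 0.080134 = EUR 422,306.18
EUR 422,306.18 ÷ 0.011874 = INR 35,565,620.68
INR 35,565,620.68 × 0.012718 = CHF 452,323.56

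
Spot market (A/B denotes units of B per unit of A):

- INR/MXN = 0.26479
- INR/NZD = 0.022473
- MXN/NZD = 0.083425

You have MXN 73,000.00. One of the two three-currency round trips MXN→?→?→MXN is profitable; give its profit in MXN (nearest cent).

Profit: MXN 1,265.33

Profitable loop is MXN → INR → NZD → MXN:
MXN 73,000.00 ÷ 0.26479 = INR 275,690.17
INR 275,690.17 × 0.022473 = NZD 6,195.59
NZD 6,195.59 ÷ 0.083425 = MXN 74,265.33
Profit = MXN 74,265.33 − MXN 73,000.00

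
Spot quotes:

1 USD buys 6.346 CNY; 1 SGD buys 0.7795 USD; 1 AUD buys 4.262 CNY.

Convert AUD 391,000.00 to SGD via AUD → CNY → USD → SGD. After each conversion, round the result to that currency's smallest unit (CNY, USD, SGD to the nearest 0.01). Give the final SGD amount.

AUD 391,000.00 × 4.262 = CNY 1,666,442.00
CNY 1,666,442.00 ÷ 6.346 = USD 262,597.23
USD 262,597.23 ÷ 0.7795 = SGD 336,879.06

SGD 336,879.06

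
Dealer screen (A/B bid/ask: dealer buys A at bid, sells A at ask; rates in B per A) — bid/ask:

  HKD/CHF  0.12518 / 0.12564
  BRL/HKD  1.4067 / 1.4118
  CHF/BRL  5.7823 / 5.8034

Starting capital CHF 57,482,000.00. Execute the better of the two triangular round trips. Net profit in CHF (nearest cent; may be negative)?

Best loop CHF → BRL → HKD → CHF:
CHF 57,482,000.00 × 5.7823 (sell CHF at bid) = BRL 332,378,168.60
BRL 332,378,168.60 × 1.4067 (sell BRL at bid) = HKD 467,556,369.77
HKD 467,556,369.77 × 0.12518 (sell HKD at bid) = CHF 58,528,706.37

Net profit: CHF 1,046,706.37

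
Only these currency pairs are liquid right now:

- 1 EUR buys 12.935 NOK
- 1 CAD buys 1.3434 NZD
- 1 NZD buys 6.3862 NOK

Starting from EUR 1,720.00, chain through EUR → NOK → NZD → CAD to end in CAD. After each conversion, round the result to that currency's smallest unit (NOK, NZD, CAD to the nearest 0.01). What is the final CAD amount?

EUR 1,720.00 × 12.935 = NOK 22,248.20
NOK 22,248.20 ÷ 6.3862 = NZD 3,483.79
NZD 3,483.79 ÷ 1.3434 = CAD 2,593.26

CAD 2,593.26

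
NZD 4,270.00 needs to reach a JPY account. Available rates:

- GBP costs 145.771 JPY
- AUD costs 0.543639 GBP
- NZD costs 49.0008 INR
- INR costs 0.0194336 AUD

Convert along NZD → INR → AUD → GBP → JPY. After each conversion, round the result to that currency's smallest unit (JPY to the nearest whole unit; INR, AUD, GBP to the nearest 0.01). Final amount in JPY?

NZD 4,270.00 × 49.0008 = INR 209,233.42
INR 209,233.42 × 0.0194336 = AUD 4,066.16
AUD 4,066.16 × 0.543639 = GBP 2,210.52
GBP 2,210.52 × 145.771 = JPY 322,230

JPY 322,230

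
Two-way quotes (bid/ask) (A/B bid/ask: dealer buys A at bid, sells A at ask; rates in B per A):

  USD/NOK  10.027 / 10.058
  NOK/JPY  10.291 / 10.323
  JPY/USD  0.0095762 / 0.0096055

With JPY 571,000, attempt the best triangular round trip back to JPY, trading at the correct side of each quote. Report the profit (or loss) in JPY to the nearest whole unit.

Best loop JPY → NOK → USD → JPY:
JPY 571,000 ÷ 10.323 (buy NOK at ask) = NOK 55,313.38
NOK 55,313.38 ÷ 10.058 (buy USD at ask) = USD 5,499.44
USD 5,499.44 ÷ 0.0096055 (buy JPY at ask) = JPY 572,530

Net profit: JPY 1,530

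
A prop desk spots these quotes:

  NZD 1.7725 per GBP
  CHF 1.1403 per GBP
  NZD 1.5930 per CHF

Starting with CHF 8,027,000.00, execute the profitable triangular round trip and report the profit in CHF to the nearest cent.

Profitable loop is CHF → NZD → GBP → CHF:
CHF 8,027,000.00 × 1.5930 = NZD 12,787,011.00
NZD 12,787,011.00 ÷ 1.7725 = GBP 7,214,110.58
GBP 7,214,110.58 × 1.1403 = CHF 8,226,250.29
Profit = CHF 8,226,250.29 − CHF 8,027,000.00

Profit: CHF 199,250.29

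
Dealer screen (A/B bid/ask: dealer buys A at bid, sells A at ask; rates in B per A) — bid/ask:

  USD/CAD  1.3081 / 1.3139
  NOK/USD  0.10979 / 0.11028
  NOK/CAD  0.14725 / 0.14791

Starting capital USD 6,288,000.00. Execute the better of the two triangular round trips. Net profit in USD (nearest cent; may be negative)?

Best loop USD → NOK → CAD → USD:
USD 6,288,000.00 ÷ 0.11028 (buy NOK at ask) = NOK 57,018,498.37
NOK 57,018,498.37 × 0.14725 (sell NOK at bid) = CAD 8,395,973.88
CAD 8,395,973.88 ÷ 1.3139 (buy USD at ask) = USD 6,390,116.36

Net profit: USD 102,116.36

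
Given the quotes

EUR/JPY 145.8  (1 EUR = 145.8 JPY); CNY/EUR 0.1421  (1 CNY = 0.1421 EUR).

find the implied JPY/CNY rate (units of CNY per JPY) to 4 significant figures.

1 JPY ÷ 145.8 = 0.00685871 EUR
0.00685871 EUR ÷ 0.1421 = 0.0482668 CNY

JPY/CNY = 0.04827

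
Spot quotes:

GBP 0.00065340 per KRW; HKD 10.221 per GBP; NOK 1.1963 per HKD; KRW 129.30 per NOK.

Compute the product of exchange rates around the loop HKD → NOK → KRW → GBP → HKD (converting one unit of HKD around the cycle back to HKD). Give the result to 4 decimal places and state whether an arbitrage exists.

Around HKD → NOK → KRW → GBP → HKD: 1 × 1.1963 × 129.30 × 0.00065340 × 10.221 = 1.033026
Product > 1; profitable direction is HKD → NOK → KRW → GBP → HKD.

1.0330 (arbitrage exists)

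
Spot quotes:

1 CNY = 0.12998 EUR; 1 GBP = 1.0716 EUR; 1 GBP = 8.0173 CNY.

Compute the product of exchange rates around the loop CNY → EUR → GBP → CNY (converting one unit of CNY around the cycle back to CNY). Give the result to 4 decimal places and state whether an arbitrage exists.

0.9725 (arbitrage exists)

Around CNY → EUR → GBP → CNY: 1 × 0.12998 ÷ 1.0716 × 8.0173 = 0.972460
Product < 1; profitable direction is CNY → GBP → EUR → CNY.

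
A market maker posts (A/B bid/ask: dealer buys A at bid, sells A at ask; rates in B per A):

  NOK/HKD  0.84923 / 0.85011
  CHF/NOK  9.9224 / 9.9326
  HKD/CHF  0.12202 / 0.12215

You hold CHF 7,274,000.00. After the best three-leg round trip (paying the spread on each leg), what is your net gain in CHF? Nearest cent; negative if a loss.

Net profit: CHF 205,048.95

Best loop CHF → NOK → HKD → CHF:
CHF 7,274,000.00 × 9.9224 (sell CHF at bid) = NOK 72,175,537.60
NOK 72,175,537.60 × 0.84923 (sell NOK at bid) = HKD 61,293,631.80
HKD 61,293,631.80 × 0.12202 (sell HKD at bid) = CHF 7,479,048.95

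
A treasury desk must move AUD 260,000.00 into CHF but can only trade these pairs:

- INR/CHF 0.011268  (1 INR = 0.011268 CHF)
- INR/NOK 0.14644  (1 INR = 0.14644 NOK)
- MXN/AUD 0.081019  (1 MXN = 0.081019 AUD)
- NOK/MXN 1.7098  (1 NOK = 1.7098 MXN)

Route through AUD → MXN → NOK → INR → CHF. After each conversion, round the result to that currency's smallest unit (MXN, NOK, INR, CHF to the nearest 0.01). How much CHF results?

AUD 260,000.00 ÷ 0.081019 = MXN 3,209,123.79
MXN 3,209,123.79 ÷ 1.7098 = NOK 1,876,900.10
NOK 1,876,900.10 ÷ 0.14644 = INR 12,816,854.00
INR 12,816,854.00 × 0.011268 = CHF 144,420.31

CHF 144,420.31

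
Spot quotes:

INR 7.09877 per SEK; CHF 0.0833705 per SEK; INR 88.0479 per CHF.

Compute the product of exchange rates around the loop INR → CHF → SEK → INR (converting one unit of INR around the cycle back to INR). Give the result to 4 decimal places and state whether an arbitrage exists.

0.9671 (arbitrage exists)

Around INR → CHF → SEK → INR: 1 ÷ 88.0479 ÷ 0.0833705 × 7.09877 = 0.967056
Product < 1; profitable direction is INR → SEK → CHF → INR.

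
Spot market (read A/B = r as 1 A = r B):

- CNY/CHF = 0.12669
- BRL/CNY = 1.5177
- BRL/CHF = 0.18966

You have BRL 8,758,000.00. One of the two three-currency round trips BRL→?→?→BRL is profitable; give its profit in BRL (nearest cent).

Profitable loop is BRL → CNY → CHF → BRL:
BRL 8,758,000.00 × 1.5177 = CNY 13,292,016.60
CNY 13,292,016.60 × 0.12669 = CHF 1,683,965.58
CHF 1,683,965.58 ÷ 0.18966 = BRL 8,878,865.25
Profit = BRL 8,878,865.25 − BRL 8,758,000.00

Profit: BRL 120,865.25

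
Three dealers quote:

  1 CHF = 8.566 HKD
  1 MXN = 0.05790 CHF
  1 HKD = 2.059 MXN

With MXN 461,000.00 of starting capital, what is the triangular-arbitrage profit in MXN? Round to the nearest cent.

Profitable loop is MXN → CHF → HKD → MXN:
MXN 461,000.00 × 0.05790 = CHF 26,691.90
CHF 26,691.90 × 8.566 = HKD 228,642.82
HKD 228,642.82 × 2.059 = MXN 470,775.56
Profit = MXN 470,775.56 − MXN 461,000.00

Profit: MXN 9,775.56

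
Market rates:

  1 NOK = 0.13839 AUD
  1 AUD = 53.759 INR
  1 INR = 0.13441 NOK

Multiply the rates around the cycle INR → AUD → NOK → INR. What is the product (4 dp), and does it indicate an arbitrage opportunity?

Around INR → AUD → NOK → INR: 1 ÷ 53.759 ÷ 0.13839 ÷ 0.13441 = 1.000029
Product ≈ 1 (deviation 0.003%, within rounding noise).

1.0000 (no arbitrage)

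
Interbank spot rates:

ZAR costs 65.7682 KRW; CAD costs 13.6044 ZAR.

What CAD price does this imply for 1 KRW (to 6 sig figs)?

KRW/CAD = 0.00111765

1 KRW ÷ 65.7682 = 0.0152049 ZAR
0.0152049 ZAR ÷ 13.6044 = 0.00111765 CAD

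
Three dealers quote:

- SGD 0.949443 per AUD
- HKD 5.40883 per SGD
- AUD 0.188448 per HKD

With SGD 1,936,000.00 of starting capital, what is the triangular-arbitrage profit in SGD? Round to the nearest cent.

Profit: SGD 64,513.98

Profitable loop is SGD → AUD → HKD → SGD:
SGD 1,936,000.00 ÷ 0.949443 = AUD 2,039,090.29
AUD 2,039,090.29 ÷ 0.188448 = HKD 10,820,440.06
HKD 10,820,440.06 ÷ 5.40883 = SGD 2,000,513.98
Profit = SGD 2,000,513.98 − SGD 1,936,000.00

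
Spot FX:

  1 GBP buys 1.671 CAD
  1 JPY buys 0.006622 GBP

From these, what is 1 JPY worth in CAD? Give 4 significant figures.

1 JPY × 0.006622 = 0.006622 GBP
0.006622 GBP × 1.671 = 0.0110654 CAD

JPY/CAD = 0.01107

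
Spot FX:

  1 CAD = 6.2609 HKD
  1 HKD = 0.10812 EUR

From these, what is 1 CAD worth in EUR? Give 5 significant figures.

CAD/EUR = 0.67693

1 CAD × 6.2609 = 6.2609 HKD
6.2609 HKD × 0.10812 = 0.676929 EUR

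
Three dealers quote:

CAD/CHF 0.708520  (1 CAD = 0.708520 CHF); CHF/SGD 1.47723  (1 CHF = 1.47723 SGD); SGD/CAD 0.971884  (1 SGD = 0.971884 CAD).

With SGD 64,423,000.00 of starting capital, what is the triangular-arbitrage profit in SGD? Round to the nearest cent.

Profitable loop is SGD → CAD → CHF → SGD:
SGD 64,423,000.00 × 0.971884 = CAD 62,611,682.93
CAD 62,611,682.93 × 0.708520 = CHF 44,361,629.59
CHF 44,361,629.59 × 1.47723 = SGD 65,532,330.08
Profit = SGD 65,532,330.08 − SGD 64,423,000.00

Profit: SGD 1,109,330.08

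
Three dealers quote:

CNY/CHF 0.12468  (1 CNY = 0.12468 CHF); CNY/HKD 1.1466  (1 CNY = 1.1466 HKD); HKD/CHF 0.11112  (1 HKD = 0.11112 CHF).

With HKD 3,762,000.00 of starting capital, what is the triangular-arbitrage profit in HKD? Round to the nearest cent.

Profitable loop is HKD → CHF → CNY → HKD:
HKD 3,762,000.00 × 0.11112 = CHF 418,033.44
CHF 418,033.44 ÷ 0.12468 = CNY 3,352,850.82
CNY 3,352,850.82 × 1.1466 = HKD 3,844,378.75
Profit = HKD 3,844,378.75 − HKD 3,762,000.00

Profit: HKD 82,378.75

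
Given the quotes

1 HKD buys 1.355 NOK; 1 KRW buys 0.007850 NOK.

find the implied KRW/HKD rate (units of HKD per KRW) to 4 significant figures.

1 KRW × 0.007850 = 0.00785 NOK
0.00785 NOK ÷ 1.355 = 0.00579336 HKD

KRW/HKD = 0.005793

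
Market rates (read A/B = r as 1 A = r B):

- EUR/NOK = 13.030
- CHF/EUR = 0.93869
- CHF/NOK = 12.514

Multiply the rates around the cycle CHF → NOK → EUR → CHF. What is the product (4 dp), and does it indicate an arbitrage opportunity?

Around CHF → NOK → EUR → CHF: 1 × 12.514 ÷ 13.030 ÷ 0.93869 = 1.023127
Product > 1; profitable direction is CHF → NOK → EUR → CHF.

1.0231 (arbitrage exists)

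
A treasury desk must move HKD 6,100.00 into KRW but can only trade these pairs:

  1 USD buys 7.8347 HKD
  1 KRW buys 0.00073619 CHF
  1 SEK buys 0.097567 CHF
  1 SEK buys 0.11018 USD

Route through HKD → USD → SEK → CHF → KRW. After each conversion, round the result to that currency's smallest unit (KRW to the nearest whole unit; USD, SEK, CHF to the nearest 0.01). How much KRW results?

KRW 936,525

HKD 6,100.00 ÷ 7.8347 = USD 778.59
USD 778.59 ÷ 0.11018 = SEK 7,066.53
SEK 7,066.53 × 0.097567 = CHF 689.46
CHF 689.46 ÷ 0.00073619 = KRW 936,525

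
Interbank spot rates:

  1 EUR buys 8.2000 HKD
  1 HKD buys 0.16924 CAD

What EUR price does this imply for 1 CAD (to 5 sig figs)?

1 CAD ÷ 0.16924 = 5.90877 HKD
5.90877 HKD ÷ 8.2000 = 0.720582 EUR

CAD/EUR = 0.72058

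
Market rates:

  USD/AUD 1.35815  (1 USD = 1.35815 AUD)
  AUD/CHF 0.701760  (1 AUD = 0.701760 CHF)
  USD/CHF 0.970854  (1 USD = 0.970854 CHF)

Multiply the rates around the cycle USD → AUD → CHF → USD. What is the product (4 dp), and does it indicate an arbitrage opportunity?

0.9817 (arbitrage exists)

Around USD → AUD → CHF → USD: 1 × 1.35815 × 0.701760 ÷ 0.970854 = 0.981708
Product < 1; profitable direction is USD → CHF → AUD → USD.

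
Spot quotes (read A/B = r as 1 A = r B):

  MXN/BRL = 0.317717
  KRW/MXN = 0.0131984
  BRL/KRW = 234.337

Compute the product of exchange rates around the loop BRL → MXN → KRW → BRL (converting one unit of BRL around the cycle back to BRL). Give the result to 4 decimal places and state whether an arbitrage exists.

1.0176 (arbitrage exists)

Around BRL → MXN → KRW → BRL: 1 ÷ 0.317717 ÷ 0.0131984 ÷ 234.337 = 1.017648
Product > 1; profitable direction is BRL → MXN → KRW → BRL.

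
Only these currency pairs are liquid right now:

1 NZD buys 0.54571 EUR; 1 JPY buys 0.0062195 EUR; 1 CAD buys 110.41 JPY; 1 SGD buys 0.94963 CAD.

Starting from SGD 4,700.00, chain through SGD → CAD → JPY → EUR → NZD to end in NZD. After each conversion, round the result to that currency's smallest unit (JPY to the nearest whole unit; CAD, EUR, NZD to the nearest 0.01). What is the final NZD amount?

NZD 5,616.35

SGD 4,700.00 × 0.94963 = CAD 4,463.26
CAD 4,463.26 × 110.41 = JPY 492,789
JPY 492,789 × 0.0062195 = EUR 3,064.90
EUR 3,064.90 ÷ 0.54571 = NZD 5,616.35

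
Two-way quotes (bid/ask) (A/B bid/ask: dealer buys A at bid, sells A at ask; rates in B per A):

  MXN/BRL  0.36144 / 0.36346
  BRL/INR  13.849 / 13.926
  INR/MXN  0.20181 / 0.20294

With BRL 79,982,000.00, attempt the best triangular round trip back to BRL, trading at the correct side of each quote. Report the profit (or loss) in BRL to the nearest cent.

Net profit: BRL 813,946.14

Best loop BRL → INR → MXN → BRL:
BRL 79,982,000.00 × 13.849 (sell BRL at bid) = INR 1,107,670,718.00
INR 1,107,670,718.00 × 0.20181 (sell INR at bid) = MXN 223,539,027.60
MXN 223,539,027.60 × 0.36144 (sell MXN at bid) = BRL 80,795,946.14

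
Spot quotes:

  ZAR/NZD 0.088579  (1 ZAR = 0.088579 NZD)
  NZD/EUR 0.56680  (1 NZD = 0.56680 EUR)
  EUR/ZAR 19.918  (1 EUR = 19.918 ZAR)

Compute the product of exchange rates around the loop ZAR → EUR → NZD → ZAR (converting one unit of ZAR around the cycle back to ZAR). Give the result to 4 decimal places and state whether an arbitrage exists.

1.0000 (no arbitrage)

Around ZAR → EUR → NZD → ZAR: 1 ÷ 19.918 ÷ 0.56680 ÷ 0.088579 = 0.999985
Product ≈ 1 (deviation 0.001%, within rounding noise).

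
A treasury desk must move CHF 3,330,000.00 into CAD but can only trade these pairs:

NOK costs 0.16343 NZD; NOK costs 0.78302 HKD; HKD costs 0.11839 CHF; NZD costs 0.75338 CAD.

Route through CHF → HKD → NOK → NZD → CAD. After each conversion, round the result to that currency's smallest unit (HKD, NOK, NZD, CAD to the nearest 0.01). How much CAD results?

CAD 4,422,850.15

CHF 3,330,000.00 ÷ 0.11839 = HKD 28,127,375.62
HKD 28,127,375.62 ÷ 0.78302 = NOK 35,921,656.69
NOK 35,921,656.69 × 0.16343 = NZD 5,870,676.35
NZD 5,870,676.35 × 0.75338 = CAD 4,422,850.15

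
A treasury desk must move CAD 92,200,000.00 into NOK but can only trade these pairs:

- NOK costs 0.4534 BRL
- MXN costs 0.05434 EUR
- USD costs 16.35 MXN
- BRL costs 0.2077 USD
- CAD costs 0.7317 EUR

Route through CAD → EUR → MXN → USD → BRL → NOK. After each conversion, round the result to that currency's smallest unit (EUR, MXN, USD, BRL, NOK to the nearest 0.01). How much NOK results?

CAD 92,200,000.00 × 0.7317 = EUR 67,462,740.00
EUR 67,462,740.00 ÷ 0.05434 = MXN 1,241,493,191.02
MXN 1,241,493,191.02 ÷ 16.35 = USD 75,932,305.26
USD 75,932,305.26 ÷ 0.2077 = BRL 365,586,448.05
BRL 365,586,448.05 ÷ 0.4534 = NOK 806,322,117.45

NOK 806,322,117.45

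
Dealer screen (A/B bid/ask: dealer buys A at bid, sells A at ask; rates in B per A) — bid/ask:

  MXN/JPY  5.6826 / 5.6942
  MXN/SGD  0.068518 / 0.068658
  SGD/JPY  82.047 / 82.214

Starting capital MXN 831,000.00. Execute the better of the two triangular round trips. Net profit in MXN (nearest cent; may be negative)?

Net profit: MXN 5,587.14

Best loop MXN → JPY → SGD → MXN:
MXN 831,000.00 × 5.6826 (sell MXN at bid) = JPY 4,722,241
JPY 4,722,241 ÷ 82.214 (buy SGD at ask) = SGD 57,438.40
SGD 57,438.40 ÷ 0.068658 (buy MXN at ask) = MXN 836,587.14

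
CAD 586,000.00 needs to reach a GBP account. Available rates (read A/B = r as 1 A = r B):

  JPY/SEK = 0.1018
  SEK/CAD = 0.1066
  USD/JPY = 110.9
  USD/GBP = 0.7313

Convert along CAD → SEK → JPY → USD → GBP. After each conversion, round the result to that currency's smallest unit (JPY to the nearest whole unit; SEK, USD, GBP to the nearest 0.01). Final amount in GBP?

GBP 356,087.45

CAD 586,000.00 ÷ 0.1066 = SEK 5,497,185.74
SEK 5,497,185.74 ÷ 0.1018 = JPY 53,999,860
JPY 53,999,860 ÷ 110.9 = USD 486,923.90
USD 486,923.90 × 0.7313 = GBP 356,087.45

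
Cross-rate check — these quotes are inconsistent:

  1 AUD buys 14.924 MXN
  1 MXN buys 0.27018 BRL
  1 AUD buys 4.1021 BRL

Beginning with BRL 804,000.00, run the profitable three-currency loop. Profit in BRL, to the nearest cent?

Profitable loop is BRL → MXN → AUD → BRL:
BRL 804,000.00 ÷ 0.27018 = MXN 2,975,793.92
MXN 2,975,793.92 ÷ 14.924 = AUD 199,396.54
AUD 199,396.54 × 4.1021 = BRL 817,944.53
Profit = BRL 817,944.53 − BRL 804,000.00

Profit: BRL 13,944.53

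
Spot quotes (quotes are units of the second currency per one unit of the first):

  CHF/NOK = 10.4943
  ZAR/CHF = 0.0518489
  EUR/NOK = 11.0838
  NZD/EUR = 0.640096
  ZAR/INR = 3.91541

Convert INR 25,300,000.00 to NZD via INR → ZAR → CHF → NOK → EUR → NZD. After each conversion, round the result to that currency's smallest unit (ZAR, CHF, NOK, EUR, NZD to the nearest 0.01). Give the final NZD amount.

NZD 495,567.13

INR 25,300,000.00 ÷ 3.91541 = ZAR 6,461,647.69
ZAR 6,461,647.69 × 0.0518489 = CHF 335,029.32
CHF 335,029.32 × 10.4943 = NOK 3,515,898.19
NOK 3,515,898.19 ÷ 11.0838 = EUR 317,210.54
EUR 317,210.54 ÷ 0.640096 = NZD 495,567.13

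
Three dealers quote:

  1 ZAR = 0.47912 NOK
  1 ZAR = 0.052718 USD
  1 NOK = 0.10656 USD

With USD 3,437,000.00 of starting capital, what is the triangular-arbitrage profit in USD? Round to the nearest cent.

Profit: USD 111,950.53

Profitable loop is USD → NOK → ZAR → USD:
USD 3,437,000.00 ÷ 0.10656 = NOK 32,254,129.13
NOK 32,254,129.13 ÷ 0.47912 = ZAR 67,319,521.48
ZAR 67,319,521.48 × 0.052718 = USD 3,548,950.53
Profit = USD 3,548,950.53 − USD 3,437,000.00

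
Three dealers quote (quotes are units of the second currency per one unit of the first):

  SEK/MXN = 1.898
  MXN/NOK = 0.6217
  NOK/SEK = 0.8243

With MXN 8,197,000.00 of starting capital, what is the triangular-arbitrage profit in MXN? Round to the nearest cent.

Profitable loop is MXN → SEK → NOK → MXN:
MXN 8,197,000.00 ÷ 1.898 = SEK 4,318,756.59
SEK 4,318,756.59 ÷ 0.8243 = NOK 5,239,301.94
NOK 5,239,301.94 ÷ 0.6217 = MXN 8,427,379.66
Profit = MXN 8,427,379.66 − MXN 8,197,000.00

Profit: MXN 230,379.66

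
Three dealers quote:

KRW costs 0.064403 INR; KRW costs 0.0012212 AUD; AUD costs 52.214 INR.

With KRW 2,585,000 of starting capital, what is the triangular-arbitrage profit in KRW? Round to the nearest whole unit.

Profit: KRW 25,916

Profitable loop is KRW → INR → AUD → KRW:
KRW 2,585,000 × 0.064403 = INR 166,481.76
INR 166,481.76 ÷ 52.214 = AUD 3,188.45
AUD 3,188.45 ÷ 0.0012212 = KRW 2,610,916
Profit = KRW 2,610,916 − KRW 2,585,000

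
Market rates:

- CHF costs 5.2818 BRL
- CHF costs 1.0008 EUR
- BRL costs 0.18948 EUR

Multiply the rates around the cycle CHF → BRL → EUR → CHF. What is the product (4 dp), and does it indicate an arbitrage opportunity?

1.0000 (no arbitrage)

Around CHF → BRL → EUR → CHF: 1 × 5.2818 × 0.18948 ÷ 1.0008 = 0.999995
Product ≈ 1 (deviation 0.000%, within rounding noise).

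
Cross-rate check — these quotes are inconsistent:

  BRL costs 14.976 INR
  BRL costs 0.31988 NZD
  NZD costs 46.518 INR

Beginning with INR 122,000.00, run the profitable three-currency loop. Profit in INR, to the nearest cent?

Profitable loop is INR → NZD → BRL → INR:
INR 122,000.00 ÷ 46.518 = NZD 2,622.64
NZD 2,622.64 ÷ 0.31988 = BRL 8,198.83
BRL 8,198.83 × 14.976 = INR 122,785.63
Profit = INR 122,785.63 − INR 122,000.00

Profit: INR 785.63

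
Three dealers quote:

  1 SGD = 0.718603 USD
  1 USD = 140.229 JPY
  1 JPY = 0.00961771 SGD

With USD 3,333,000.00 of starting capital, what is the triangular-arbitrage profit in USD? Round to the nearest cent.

Profit: USD 106,036.40

Profitable loop is USD → SGD → JPY → USD:
USD 3,333,000.00 ÷ 0.718603 = SGD 4,638,166.00
SGD 4,638,166.00 ÷ 0.00961771 = JPY 482,252,636
JPY 482,252,636 ÷ 140.229 = USD 3,439,036.40
Profit = USD 3,439,036.40 − USD 3,333,000.00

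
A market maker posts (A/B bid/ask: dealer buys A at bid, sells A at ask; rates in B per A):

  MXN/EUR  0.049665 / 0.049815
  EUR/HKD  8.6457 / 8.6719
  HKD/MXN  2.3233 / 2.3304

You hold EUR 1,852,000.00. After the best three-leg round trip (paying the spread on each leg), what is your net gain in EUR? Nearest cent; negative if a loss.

Net result: EUR -4,447.12 (no profitable arbitrage after spreads)

Best loop EUR → HKD → MXN → EUR:
EUR 1,852,000.00 × 8.6457 (sell EUR at bid) = HKD 16,011,836.40
HKD 16,011,836.40 × 2.3233 (sell HKD at bid) = MXN 37,200,299.51
MXN 37,200,299.51 × 0.049665 (sell MXN at bid) = EUR 1,847,552.88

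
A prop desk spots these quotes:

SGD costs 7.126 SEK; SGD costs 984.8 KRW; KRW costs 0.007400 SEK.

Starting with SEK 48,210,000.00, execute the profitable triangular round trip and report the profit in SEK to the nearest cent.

Profit: SEK 1,092,741.96

Profitable loop is SEK → SGD → KRW → SEK:
SEK 48,210,000.00 ÷ 7.126 = SGD 6,765,366.26
SGD 6,765,366.26 × 984.8 = KRW 6,662,532,697
KRW 6,662,532,697 × 0.007400 = SEK 49,302,741.96
Profit = SEK 49,302,741.96 − SEK 48,210,000.00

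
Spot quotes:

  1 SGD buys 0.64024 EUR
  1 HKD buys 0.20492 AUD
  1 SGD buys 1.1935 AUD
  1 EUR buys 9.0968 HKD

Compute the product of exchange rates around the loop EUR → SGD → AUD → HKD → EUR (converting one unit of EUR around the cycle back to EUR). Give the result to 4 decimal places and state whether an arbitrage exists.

Around EUR → SGD → AUD → HKD → EUR: 1 ÷ 0.64024 × 1.1935 ÷ 0.20492 ÷ 9.0968 = 1.000015
Product ≈ 1 (deviation 0.002%, within rounding noise).

1.0000 (no arbitrage)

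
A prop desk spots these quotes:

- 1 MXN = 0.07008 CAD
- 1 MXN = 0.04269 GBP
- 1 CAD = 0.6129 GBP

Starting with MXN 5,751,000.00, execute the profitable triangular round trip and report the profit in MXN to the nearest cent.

Profit: MXN 35,299.74

Profitable loop is MXN → CAD → GBP → MXN:
MXN 5,751,000.00 × 0.07008 = CAD 403,030.08
CAD 403,030.08 × 0.6129 = GBP 247,017.14
GBP 247,017.14 ÷ 0.04269 = MXN 5,786,299.74
Profit = MXN 5,786,299.74 − MXN 5,751,000.00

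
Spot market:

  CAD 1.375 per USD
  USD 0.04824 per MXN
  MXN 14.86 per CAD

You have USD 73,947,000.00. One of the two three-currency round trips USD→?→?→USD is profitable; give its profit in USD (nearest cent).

Profitable loop is USD → MXN → CAD → USD:
USD 73,947,000.00 ÷ 0.04824 = MXN 1,532,898,009.95
MXN 1,532,898,009.95 ÷ 14.86 = CAD 103,155,989.90
CAD 103,155,989.90 ÷ 1.375 = USD 75,022,538.11
Profit = USD 75,022,538.11 − USD 73,947,000.00

Profit: USD 1,075,538.11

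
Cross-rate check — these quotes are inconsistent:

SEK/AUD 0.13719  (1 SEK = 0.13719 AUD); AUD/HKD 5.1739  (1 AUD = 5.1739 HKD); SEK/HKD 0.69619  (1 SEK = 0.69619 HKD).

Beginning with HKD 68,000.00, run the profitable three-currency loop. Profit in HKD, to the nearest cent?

Profitable loop is HKD → SEK → AUD → HKD:
HKD 68,000.00 ÷ 0.69619 = SEK 97,674.49
SEK 97,674.49 × 0.13719 = AUD 13,399.96
AUD 13,399.96 × 5.1739 = HKD 69,330.07
Profit = HKD 69,330.07 − HKD 68,000.00

Profit: HKD 1,330.07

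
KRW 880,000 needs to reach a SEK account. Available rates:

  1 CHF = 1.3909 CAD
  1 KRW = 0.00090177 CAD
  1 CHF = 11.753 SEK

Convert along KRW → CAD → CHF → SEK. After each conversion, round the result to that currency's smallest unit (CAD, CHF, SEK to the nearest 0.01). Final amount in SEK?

KRW 880,000 × 0.00090177 = CAD 793.56
CAD 793.56 ÷ 1.3909 = CHF 570.54
CHF 570.54 × 11.753 = SEK 6,705.56

SEK 6,705.56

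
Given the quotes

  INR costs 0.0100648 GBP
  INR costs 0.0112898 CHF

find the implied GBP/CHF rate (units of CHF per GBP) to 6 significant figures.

1 GBP ÷ 0.0100648 = 99.3562 INR
99.3562 INR × 0.0112898 = 1.12171 CHF

GBP/CHF = 1.12171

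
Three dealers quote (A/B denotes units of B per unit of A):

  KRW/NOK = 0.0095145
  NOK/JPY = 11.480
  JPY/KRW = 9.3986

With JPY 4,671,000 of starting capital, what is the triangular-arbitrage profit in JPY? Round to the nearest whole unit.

Profit: JPY 124,136

Profitable loop is JPY → KRW → NOK → JPY:
JPY 4,671,000 × 9.3986 = KRW 43,900,861
KRW 43,900,861 × 0.0095145 = NOK 417,694.74
NOK 417,694.74 × 11.480 = JPY 4,795,136
Profit = JPY 4,795,136 − JPY 4,671,000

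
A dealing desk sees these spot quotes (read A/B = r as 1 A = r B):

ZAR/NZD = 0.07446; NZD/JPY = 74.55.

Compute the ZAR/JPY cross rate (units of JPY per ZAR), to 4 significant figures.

ZAR/JPY = 5.551

1 ZAR × 0.07446 = 0.07446 NZD
0.07446 NZD × 74.55 = 5.55099 JPY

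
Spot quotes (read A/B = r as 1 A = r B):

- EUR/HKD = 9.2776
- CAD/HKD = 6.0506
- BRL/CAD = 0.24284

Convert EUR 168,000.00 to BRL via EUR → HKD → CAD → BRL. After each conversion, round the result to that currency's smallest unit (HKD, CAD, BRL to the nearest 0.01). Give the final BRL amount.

BRL 1,060,782.28

EUR 168,000.00 × 9.2776 = HKD 1,558,636.80
HKD 1,558,636.80 ÷ 6.0506 = CAD 257,600.37
CAD 257,600.37 ÷ 0.24284 = BRL 1,060,782.28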